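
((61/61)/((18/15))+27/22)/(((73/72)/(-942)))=-1537344/803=-1914.50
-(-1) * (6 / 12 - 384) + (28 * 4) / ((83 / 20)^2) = -5194263 / 13778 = -377.00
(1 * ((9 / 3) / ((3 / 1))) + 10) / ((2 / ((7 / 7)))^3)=11 / 8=1.38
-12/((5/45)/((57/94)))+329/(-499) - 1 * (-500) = 10175115/23453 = 433.85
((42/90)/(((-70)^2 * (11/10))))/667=1/7703850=0.00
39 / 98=0.40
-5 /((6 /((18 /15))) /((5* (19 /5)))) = -19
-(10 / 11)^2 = -100 / 121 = -0.83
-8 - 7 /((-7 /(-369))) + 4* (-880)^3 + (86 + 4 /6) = -8177664871 /3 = -2725888290.33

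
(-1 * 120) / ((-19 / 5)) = 600 / 19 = 31.58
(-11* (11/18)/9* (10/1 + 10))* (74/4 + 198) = -261965/81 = -3234.14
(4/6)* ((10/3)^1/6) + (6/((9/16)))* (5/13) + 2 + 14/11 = 29906/3861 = 7.75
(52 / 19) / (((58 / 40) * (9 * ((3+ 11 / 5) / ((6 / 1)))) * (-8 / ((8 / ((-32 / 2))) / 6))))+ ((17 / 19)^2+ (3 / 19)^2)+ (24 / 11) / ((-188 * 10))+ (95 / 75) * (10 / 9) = 3265064167 / 1461367710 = 2.23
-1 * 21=-21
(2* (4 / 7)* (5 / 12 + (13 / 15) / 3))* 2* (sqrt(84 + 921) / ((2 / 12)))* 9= 3048* sqrt(1005) / 35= 2760.77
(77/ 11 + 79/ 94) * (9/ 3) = 2211/ 94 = 23.52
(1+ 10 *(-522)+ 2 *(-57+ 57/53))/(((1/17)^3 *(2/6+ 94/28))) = -11659993422/1643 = -7096770.19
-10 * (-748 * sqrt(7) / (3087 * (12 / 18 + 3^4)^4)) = 13464 * sqrt(7) / 247165842875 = 0.00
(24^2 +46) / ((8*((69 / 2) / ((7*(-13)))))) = -28301 / 138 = -205.08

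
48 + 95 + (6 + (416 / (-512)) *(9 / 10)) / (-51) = 388679 / 2720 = 142.90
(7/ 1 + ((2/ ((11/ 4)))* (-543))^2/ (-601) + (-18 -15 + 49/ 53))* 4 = -4387096068/ 3854213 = -1138.26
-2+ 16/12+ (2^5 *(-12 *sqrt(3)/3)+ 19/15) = 3/5 - 128 *sqrt(3) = -221.10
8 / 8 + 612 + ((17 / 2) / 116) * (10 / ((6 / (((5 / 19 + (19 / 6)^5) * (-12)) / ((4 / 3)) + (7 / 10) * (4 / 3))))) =3002951219 / 11425536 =262.83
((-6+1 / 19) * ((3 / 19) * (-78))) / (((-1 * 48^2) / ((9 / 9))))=-1469 / 46208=-0.03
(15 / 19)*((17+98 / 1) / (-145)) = -0.63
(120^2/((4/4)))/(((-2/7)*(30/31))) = -52080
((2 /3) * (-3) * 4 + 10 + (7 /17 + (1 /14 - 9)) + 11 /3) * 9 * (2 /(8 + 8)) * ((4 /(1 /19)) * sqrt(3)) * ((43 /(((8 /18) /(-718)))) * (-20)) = -80577666675 * sqrt(3) /238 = -586405935.45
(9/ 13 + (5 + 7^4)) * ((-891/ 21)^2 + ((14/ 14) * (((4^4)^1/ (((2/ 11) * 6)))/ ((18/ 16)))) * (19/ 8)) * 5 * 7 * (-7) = -158367858715/ 117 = -1353571442.01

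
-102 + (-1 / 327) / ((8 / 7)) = -266839 / 2616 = -102.00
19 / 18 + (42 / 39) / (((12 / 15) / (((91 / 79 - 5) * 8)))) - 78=-2188475 / 18486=-118.39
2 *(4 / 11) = 8 / 11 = 0.73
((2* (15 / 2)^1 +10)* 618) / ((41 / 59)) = 911550 / 41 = 22232.93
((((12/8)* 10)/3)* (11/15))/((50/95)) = 209/30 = 6.97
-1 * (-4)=4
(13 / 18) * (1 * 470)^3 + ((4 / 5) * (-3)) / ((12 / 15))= 674849473 / 9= 74983274.78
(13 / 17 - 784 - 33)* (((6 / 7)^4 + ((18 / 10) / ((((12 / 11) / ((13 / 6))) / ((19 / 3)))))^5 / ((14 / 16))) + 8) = -176176167155417870333519 / 31739299200000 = -5550726436.81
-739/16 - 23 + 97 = 445/16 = 27.81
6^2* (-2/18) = -4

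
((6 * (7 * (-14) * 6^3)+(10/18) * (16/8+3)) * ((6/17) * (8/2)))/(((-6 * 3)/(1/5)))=4572188/2295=1992.24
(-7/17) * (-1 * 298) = 2086/17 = 122.71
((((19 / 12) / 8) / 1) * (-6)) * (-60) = 285 / 4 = 71.25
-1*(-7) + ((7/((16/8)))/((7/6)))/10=73/10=7.30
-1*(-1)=1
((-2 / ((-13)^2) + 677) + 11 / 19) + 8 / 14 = 15242520 / 22477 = 678.14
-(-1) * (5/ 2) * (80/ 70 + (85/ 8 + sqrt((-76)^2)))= 24575/ 112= 219.42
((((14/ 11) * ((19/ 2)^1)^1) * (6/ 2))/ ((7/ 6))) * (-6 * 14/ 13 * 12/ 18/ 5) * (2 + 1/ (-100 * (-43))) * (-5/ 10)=26.79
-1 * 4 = -4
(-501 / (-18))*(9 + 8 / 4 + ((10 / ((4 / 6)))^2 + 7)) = 13527 / 2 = 6763.50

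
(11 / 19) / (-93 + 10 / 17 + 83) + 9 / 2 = 13493 / 3040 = 4.44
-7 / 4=-1.75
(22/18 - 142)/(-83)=1267/747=1.70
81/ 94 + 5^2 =2431/ 94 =25.86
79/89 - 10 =-811/89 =-9.11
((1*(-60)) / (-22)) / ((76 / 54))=405 / 209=1.94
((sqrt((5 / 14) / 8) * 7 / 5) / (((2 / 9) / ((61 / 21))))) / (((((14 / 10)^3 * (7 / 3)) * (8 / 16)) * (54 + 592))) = 13725 * sqrt(35) / 43429288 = 0.00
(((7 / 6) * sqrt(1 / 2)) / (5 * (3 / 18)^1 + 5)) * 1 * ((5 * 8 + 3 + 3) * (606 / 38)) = 6969 * sqrt(2) / 95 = 103.74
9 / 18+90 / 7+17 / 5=16.76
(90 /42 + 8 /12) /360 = 59 /7560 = 0.01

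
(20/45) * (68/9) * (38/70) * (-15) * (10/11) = -51680/2079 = -24.86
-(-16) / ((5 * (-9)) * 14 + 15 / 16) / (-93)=256 / 936045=0.00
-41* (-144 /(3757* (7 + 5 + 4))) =369 /3757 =0.10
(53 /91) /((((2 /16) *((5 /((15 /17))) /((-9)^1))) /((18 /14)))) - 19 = -308783 /10829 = -28.51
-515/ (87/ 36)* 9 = -1917.93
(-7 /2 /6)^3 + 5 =8297 /1728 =4.80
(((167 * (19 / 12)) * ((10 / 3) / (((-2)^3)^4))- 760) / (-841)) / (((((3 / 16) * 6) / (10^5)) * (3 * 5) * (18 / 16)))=1207271875 / 253692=4758.81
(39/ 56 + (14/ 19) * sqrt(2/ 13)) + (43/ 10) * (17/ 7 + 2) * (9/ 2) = 14 * sqrt(26)/ 247 + 24189/ 280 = 86.68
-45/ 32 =-1.41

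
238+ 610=848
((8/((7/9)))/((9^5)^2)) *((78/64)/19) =13/68702566716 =0.00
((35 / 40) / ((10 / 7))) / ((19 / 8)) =49 / 190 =0.26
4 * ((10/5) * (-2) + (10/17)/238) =-15.99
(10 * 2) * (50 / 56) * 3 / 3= 17.86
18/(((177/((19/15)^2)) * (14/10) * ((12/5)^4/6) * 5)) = 9025/2140992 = 0.00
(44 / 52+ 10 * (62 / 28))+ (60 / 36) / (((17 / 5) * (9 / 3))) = 322351 / 13923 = 23.15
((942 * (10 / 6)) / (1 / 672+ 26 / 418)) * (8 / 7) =50400768 / 1789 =28172.59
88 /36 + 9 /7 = 235 /63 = 3.73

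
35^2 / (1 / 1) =1225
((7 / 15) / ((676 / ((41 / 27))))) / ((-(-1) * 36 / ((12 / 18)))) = 287 / 14784120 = 0.00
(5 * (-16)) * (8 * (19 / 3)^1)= -4053.33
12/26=6/13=0.46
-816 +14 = -802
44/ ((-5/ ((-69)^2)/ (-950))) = 39801960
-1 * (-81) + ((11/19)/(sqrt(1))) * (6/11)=1545/19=81.32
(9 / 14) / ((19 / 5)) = 45 / 266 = 0.17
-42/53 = -0.79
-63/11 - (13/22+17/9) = -1625/198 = -8.21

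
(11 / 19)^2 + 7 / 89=13296 / 32129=0.41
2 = 2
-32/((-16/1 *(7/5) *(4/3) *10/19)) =57/28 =2.04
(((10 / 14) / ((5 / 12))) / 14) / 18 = 1 / 147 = 0.01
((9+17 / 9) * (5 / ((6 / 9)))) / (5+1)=245 / 18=13.61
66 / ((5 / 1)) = 66 / 5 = 13.20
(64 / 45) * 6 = 128 / 15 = 8.53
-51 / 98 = -0.52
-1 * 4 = -4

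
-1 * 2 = -2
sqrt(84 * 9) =6 * sqrt(21) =27.50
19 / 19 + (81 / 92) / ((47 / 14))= 2729 / 2162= 1.26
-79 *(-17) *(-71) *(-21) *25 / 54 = 16686775 / 18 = 927043.06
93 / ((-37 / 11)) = -1023 / 37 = -27.65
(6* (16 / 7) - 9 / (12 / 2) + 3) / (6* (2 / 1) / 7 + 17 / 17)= 213 / 38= 5.61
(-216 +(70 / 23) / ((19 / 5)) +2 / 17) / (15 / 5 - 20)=1597840 / 126293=12.65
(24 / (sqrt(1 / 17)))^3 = 235008*sqrt(17) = 968962.81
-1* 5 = -5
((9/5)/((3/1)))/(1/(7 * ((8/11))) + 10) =168/2855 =0.06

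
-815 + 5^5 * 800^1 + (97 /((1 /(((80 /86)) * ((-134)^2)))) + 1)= 177134278 /43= 4119401.81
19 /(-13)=-19 /13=-1.46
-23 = -23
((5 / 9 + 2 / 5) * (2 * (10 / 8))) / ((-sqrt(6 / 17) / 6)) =-43 * sqrt(102) / 18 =-24.13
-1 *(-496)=496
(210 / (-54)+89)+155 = 2161 / 9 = 240.11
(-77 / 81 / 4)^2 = 5929 / 104976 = 0.06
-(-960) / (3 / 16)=5120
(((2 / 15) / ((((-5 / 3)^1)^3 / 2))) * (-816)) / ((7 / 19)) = 558144 / 4375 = 127.58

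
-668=-668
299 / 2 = 149.50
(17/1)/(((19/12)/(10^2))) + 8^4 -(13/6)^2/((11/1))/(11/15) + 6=142770721/27588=5175.10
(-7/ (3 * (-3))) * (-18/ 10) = -7/ 5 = -1.40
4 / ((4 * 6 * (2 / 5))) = 5 / 12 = 0.42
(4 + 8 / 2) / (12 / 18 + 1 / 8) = 192 / 19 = 10.11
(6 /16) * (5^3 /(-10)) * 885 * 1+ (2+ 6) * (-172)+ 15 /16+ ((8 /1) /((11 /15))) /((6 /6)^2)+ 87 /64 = -3879907 /704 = -5511.23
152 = 152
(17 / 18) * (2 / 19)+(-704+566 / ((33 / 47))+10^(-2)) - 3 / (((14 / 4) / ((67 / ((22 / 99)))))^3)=-123719693149817 / 64518300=-1917590.72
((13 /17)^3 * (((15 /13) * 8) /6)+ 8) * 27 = 1152468 /4913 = 234.58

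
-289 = -289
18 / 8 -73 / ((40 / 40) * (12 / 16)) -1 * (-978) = 10595 / 12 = 882.92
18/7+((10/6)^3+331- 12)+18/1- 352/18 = 61358/189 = 324.65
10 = 10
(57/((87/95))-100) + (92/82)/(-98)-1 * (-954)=53380472/58261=916.23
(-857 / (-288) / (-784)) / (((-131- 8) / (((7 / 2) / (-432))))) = -857 / 3873816576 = -0.00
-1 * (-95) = 95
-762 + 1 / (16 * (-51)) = -621793 / 816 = -762.00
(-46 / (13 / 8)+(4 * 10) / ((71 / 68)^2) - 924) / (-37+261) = -15000775 / 3669848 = -4.09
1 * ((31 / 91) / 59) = 31 / 5369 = 0.01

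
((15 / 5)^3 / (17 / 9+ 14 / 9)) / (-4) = -243 / 124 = -1.96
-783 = -783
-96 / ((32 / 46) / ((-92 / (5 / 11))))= 139656 / 5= 27931.20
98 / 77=14 / 11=1.27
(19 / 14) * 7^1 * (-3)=-57 / 2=-28.50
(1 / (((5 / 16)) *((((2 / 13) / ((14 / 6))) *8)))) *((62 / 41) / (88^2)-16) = -77046697 / 793760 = -97.07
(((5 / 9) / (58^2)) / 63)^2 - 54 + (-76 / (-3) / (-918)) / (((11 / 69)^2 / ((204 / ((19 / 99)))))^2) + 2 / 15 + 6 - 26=-2018768562521226293507761 / 41820292654343280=-48272463.78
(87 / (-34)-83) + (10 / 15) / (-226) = -85.56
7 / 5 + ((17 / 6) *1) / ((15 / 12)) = 11 / 3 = 3.67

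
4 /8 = 1 /2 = 0.50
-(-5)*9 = 45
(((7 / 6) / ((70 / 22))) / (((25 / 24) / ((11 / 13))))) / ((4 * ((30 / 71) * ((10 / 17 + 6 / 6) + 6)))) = 146047 / 6288750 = 0.02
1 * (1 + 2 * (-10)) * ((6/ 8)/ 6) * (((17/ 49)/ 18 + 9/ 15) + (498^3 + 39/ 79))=-293326733.64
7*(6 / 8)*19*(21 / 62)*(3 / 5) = 25137 / 1240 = 20.27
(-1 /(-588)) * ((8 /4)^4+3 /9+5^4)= 481 /441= 1.09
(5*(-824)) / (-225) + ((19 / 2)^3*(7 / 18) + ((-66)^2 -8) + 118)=3468769 / 720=4817.73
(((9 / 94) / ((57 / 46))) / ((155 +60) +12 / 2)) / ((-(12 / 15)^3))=-8625 / 12630592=-0.00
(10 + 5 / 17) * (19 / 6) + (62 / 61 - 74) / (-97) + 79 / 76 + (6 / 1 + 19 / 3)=1071564763 / 22934292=46.72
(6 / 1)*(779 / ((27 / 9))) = 1558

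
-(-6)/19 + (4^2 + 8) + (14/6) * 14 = 3248/57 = 56.98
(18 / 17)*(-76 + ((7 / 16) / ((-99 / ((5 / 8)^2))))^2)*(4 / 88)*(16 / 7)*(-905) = 706858454685655 / 93421633536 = 7566.33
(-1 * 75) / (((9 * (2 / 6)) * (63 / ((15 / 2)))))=-125 / 42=-2.98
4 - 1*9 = -5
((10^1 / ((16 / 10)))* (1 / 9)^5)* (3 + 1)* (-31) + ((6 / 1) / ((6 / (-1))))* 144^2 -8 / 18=-1224467083 / 59049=-20736.46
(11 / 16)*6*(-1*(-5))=165 / 8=20.62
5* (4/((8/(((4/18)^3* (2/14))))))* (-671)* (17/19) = -2.35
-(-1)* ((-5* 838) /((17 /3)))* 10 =-125700 /17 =-7394.12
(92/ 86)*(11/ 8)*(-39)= -9867/ 172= -57.37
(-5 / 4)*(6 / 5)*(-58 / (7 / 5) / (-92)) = -435 / 644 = -0.68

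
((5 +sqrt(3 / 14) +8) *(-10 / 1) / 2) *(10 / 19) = -35.43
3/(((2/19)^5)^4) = 112769920372637874580066803/1048576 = 107545776722562670307.22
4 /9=0.44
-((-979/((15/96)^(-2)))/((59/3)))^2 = -5391230625/3650093056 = -1.48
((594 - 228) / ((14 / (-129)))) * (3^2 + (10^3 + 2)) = -23866677 / 7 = -3409525.29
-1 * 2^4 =-16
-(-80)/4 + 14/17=354/17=20.82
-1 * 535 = -535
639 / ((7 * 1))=639 / 7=91.29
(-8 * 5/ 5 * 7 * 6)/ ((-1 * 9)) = 112/ 3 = 37.33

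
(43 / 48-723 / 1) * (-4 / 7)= 34661 / 84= 412.63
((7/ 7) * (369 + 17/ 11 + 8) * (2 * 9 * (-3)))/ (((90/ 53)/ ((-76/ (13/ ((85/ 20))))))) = 213850548/ 715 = 299091.68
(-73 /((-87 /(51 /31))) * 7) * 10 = 86870 /899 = 96.63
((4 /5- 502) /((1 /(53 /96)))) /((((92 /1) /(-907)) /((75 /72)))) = 301164815 /105984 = 2841.61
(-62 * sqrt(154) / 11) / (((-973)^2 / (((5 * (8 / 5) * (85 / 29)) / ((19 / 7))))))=-42160 * sqrt(154) / 819732067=-0.00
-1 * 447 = -447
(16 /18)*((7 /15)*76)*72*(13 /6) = 221312 /45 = 4918.04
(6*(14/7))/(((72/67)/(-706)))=-23651/3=-7883.67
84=84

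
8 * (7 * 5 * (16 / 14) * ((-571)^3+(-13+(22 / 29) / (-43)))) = -74289046960000 / 1247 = -59574215685.65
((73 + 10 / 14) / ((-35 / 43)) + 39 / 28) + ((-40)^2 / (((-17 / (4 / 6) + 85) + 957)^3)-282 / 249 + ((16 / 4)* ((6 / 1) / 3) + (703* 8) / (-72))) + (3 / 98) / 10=-160.41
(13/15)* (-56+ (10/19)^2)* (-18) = 1569048/1805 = 869.28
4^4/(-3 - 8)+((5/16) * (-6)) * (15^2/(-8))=20741/704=29.46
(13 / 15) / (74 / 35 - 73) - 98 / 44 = -366709 / 163746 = -2.24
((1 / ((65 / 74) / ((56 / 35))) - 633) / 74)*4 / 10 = -3.41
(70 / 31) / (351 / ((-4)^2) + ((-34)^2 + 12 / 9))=672 / 350951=0.00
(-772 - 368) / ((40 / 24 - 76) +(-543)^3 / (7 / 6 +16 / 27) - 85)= 81225 / 6484183136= 0.00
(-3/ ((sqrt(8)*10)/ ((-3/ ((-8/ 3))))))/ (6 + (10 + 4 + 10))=-9*sqrt(2)/ 3200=-0.00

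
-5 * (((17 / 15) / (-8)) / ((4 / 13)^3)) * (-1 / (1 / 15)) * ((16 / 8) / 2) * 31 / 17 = -665.11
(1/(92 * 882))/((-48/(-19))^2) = 361/186955776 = 0.00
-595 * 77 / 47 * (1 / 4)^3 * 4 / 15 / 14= -1309 / 4512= -0.29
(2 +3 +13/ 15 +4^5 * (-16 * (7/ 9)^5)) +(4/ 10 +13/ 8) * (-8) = -275976061/ 59049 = -4673.68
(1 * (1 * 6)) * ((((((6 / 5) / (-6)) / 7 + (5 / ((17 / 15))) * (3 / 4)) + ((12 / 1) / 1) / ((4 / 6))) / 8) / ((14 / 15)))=455823 / 26656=17.10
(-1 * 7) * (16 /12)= -28 /3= -9.33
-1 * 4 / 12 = -1 / 3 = -0.33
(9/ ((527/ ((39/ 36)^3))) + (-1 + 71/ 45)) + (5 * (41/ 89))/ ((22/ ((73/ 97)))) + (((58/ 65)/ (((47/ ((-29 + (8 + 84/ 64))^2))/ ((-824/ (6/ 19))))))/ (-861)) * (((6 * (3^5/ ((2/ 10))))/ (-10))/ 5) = -11737452438918487811/ 3610626755186880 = -3250.81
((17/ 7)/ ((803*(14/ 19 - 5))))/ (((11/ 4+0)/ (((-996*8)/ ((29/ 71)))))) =243640192/ 48413673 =5.03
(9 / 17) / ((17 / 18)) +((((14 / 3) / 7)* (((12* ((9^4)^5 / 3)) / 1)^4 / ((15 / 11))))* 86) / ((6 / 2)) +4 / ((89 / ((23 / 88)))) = 221772973048083315619800134762001581977185454397003246290912878956760856652729760070927 / 2829310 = 78384119466613172688676790000000000000000000000000000000000000000000000000000000.00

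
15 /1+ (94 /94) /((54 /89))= 16.65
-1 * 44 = -44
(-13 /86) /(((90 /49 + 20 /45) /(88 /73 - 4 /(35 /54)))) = 2597868 /7894585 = 0.33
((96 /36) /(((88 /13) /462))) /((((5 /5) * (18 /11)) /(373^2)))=139268129 /9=15474236.56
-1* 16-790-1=-807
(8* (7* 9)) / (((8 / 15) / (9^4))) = 6200145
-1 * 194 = -194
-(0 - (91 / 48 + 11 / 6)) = 179 / 48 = 3.73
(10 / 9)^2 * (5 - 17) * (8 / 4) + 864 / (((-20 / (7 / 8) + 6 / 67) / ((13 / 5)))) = -92471408 / 720765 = -128.30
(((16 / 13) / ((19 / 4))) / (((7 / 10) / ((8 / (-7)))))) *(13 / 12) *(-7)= 1280 / 399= 3.21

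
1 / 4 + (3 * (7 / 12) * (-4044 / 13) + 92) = -23511 / 52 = -452.13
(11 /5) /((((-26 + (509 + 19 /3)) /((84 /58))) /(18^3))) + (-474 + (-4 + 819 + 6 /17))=343160041 /904655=379.33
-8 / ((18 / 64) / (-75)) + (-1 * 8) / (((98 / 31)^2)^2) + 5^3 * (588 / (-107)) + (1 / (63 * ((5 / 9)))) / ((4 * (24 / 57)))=428236843457477 / 296080179360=1446.35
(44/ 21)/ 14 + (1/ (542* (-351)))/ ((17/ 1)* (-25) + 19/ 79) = 46814247919/ 312804267048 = 0.15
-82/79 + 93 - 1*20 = 5685/79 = 71.96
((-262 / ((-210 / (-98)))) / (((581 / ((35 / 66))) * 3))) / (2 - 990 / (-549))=-55937 / 5719032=-0.01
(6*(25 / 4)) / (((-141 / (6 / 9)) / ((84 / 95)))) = -140 / 893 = -0.16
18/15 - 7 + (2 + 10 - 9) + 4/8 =-23/10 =-2.30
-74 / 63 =-1.17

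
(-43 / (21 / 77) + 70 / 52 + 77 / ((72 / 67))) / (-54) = 79249 / 50544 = 1.57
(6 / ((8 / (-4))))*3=-9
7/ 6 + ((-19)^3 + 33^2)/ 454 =-15721/ 1362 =-11.54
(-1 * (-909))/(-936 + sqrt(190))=-425412/437953 - 909 * sqrt(190)/875906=-0.99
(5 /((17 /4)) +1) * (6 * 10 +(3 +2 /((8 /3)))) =555 /4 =138.75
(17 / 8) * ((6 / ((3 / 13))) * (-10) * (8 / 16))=-1105 / 4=-276.25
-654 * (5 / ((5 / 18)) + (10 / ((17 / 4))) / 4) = -206664 / 17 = -12156.71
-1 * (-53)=53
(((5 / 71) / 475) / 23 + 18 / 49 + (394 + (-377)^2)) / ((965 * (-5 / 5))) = -1083407767124 / 7335558475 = -147.69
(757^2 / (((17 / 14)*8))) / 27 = 4011343 / 1836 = 2184.83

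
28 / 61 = 0.46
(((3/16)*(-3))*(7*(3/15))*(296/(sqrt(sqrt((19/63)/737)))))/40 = -2331*19^(3/4)*sqrt(3)*5159^(1/4)/7600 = -40.97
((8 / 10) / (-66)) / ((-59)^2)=-0.00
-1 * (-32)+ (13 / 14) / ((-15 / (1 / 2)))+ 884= 384707 / 420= 915.97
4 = 4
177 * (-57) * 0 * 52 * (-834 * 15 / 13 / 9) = 0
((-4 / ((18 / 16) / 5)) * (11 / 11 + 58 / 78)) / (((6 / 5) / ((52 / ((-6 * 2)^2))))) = -6800 / 729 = -9.33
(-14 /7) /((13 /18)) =-36 /13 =-2.77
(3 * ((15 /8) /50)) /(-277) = -9 /22160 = -0.00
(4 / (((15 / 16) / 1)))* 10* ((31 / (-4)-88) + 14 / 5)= -59488 / 15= -3965.87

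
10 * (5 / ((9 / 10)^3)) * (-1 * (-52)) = 2600000 / 729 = 3566.53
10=10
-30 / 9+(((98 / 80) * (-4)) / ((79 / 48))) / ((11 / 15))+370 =362.61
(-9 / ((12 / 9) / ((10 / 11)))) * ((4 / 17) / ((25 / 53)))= -2862 / 935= -3.06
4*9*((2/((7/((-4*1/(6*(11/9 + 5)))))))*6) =-324/49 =-6.61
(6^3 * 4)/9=96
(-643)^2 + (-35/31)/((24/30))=51267501/124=413447.59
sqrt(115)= 10.72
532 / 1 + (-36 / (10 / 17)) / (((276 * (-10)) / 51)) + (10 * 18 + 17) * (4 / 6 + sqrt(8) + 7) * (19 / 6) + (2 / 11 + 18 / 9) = 3743 * sqrt(2) / 3 + 1210916549 / 227700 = 7082.50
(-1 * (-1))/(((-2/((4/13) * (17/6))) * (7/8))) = -136/273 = -0.50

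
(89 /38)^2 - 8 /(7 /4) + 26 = 272047 /10108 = 26.91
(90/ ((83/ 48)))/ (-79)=-4320/ 6557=-0.66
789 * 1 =789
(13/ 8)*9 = 117/ 8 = 14.62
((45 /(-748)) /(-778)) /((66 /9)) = 135 /12802768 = 0.00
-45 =-45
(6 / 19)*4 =24 / 19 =1.26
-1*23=-23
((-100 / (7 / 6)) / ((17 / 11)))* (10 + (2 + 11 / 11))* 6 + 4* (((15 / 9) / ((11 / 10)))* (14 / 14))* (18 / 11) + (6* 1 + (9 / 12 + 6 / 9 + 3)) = -743976125 / 172788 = -4305.72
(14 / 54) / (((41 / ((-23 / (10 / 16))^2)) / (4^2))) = 137.01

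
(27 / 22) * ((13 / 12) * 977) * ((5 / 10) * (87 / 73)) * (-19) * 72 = -1700574993 / 1606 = -1058888.54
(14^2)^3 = 7529536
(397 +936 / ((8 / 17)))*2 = 4772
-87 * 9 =-783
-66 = -66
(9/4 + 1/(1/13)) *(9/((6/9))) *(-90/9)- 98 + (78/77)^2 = -51125147/23716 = -2155.72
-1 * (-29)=29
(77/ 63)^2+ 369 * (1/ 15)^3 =16232/ 10125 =1.60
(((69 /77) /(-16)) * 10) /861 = -115 /176792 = -0.00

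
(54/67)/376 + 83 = 1045495/12596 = 83.00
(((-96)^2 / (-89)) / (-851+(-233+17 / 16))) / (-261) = -16384 / 44720987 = -0.00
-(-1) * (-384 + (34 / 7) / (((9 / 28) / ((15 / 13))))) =-14296 / 39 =-366.56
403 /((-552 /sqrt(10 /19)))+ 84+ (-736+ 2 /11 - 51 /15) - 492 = -63097 /55 - 403 * sqrt(190) /10488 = -1147.75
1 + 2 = 3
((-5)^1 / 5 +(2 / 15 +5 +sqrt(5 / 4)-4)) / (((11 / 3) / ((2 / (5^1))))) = 4 / 275 +3 * sqrt(5) / 55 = 0.14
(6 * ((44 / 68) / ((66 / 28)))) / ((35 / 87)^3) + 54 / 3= 4508262 / 104125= 43.30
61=61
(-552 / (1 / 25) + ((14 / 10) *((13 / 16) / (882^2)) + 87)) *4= -121916249267 / 2222640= -54852.00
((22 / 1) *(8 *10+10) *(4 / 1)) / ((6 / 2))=2640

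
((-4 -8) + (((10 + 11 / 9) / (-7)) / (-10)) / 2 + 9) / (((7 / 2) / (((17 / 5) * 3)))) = -62543 / 7350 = -8.51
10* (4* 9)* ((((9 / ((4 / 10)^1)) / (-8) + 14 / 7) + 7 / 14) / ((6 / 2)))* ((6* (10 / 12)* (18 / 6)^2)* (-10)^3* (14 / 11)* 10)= 236250000 / 11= 21477272.73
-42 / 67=-0.63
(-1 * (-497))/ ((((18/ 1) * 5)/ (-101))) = -50197/ 90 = -557.74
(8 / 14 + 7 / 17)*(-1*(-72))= 8424 / 119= 70.79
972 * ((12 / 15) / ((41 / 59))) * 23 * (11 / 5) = 58036176 / 1025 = 56620.66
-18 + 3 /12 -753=-770.75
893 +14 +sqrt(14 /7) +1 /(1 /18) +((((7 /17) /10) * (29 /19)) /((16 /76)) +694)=sqrt(2) +1101123 /680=1620.71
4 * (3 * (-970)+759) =-8604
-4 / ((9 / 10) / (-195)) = 2600 / 3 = 866.67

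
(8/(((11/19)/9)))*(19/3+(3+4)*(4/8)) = 13452/11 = 1222.91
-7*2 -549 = -563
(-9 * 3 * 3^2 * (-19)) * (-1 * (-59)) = 272403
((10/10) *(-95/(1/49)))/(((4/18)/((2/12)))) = -13965/4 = -3491.25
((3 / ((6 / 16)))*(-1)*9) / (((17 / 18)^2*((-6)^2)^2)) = -18 / 289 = -0.06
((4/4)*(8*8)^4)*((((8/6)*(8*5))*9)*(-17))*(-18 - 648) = 91176786984960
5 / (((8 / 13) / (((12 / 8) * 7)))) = 1365 / 16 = 85.31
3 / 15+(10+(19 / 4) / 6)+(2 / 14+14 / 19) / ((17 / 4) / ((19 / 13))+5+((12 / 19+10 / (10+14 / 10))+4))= 11.06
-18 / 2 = -9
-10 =-10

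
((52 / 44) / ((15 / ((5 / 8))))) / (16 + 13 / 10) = 0.00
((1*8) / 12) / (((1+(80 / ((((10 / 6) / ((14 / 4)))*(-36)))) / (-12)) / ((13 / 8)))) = 39 / 50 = 0.78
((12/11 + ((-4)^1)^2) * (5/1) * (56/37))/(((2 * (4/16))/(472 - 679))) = -21792960/407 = -53545.36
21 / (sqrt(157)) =21*sqrt(157) / 157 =1.68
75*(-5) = -375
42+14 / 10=217 / 5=43.40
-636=-636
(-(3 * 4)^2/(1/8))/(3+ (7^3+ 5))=-128/39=-3.28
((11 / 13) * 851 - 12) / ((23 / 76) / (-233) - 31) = -163002140 / 7136623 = -22.84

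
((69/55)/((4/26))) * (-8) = -3588/55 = -65.24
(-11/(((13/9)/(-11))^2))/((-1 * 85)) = 107811/14365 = 7.51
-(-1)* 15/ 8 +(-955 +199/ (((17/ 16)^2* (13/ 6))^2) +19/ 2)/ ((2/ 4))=-205808737073/ 112920392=-1822.60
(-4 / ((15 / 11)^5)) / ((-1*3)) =644204 / 2278125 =0.28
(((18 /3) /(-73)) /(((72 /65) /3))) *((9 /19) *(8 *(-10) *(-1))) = -11700 /1387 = -8.44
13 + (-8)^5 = -32755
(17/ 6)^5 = 1419857/ 7776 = 182.59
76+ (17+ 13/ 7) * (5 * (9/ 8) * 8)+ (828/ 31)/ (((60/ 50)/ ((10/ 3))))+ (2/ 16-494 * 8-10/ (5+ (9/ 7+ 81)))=-3132473509/ 1060696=-2953.22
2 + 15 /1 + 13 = 30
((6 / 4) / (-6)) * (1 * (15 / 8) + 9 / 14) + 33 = 7251 / 224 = 32.37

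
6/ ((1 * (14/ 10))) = 30/ 7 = 4.29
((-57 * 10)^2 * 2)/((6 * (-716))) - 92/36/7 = -1709842/11277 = -151.62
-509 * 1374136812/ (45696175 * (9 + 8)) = -900.37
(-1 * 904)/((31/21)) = -18984/31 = -612.39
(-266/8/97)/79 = -133/30652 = -0.00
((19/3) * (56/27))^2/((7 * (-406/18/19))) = -438976/21141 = -20.76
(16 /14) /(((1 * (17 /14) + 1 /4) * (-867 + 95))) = -0.00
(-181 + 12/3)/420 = -59/140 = -0.42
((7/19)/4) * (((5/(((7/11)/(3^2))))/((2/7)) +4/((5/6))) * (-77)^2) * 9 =942408621/760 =1240011.34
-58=-58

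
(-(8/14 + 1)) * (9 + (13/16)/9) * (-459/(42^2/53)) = 1853357/9408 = 197.00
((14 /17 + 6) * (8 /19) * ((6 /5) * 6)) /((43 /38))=66816 /3655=18.28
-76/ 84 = -19/ 21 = -0.90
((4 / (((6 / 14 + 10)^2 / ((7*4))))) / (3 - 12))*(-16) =1.83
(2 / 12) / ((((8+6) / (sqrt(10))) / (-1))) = -sqrt(10) / 84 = -0.04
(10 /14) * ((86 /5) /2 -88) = -397 /7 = -56.71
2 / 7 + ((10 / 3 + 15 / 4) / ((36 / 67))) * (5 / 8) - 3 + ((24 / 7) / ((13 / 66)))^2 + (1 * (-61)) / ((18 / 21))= 6792689987 / 28619136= 237.35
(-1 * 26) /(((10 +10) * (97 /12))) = -78 /485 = -0.16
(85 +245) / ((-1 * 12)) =-27.50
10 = 10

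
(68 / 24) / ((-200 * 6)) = -17 / 7200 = -0.00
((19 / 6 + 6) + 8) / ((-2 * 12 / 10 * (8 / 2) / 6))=-515 / 48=-10.73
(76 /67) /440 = 19 /7370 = 0.00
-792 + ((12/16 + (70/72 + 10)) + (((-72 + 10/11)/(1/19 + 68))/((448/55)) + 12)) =-768.41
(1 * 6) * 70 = 420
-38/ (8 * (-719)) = 19/ 2876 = 0.01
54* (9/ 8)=243/ 4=60.75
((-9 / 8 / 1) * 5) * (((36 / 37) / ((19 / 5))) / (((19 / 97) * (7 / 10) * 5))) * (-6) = 1178550 / 93499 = 12.60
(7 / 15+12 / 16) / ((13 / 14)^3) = 50078 / 32955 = 1.52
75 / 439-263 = -115382 / 439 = -262.83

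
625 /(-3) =-625 /3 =-208.33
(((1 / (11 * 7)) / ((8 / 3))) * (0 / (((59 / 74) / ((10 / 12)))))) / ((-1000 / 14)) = 0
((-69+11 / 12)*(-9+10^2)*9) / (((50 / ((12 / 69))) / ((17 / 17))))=-223041 / 1150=-193.95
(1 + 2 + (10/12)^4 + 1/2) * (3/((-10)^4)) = 5161/4320000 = 0.00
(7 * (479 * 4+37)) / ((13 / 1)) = 13671 / 13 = 1051.62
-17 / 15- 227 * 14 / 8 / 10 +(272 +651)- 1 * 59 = 98777 / 120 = 823.14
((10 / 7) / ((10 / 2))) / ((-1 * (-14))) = 1 / 49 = 0.02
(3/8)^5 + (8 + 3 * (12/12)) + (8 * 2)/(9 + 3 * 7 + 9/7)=82661345/7176192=11.52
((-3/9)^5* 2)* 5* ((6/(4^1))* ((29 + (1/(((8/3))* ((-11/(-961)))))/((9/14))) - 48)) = -21095/10692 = -1.97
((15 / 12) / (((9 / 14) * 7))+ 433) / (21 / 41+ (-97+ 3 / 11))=-4.50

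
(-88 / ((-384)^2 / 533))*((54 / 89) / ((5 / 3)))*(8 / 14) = -52767 / 797440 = -0.07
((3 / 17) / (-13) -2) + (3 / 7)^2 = -19816 / 10829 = -1.83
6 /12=1 /2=0.50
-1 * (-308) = 308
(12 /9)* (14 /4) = 14 /3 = 4.67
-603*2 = -1206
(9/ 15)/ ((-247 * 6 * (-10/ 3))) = 3/ 24700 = 0.00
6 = 6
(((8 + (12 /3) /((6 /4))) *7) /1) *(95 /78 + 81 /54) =23744 /117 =202.94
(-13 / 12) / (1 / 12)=-13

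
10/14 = 5/7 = 0.71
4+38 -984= -942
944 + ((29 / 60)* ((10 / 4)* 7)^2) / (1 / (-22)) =-2312.46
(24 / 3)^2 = 64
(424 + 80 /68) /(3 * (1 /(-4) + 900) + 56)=28912 /187357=0.15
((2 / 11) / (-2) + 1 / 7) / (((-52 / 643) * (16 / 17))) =-10931 / 16016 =-0.68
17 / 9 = 1.89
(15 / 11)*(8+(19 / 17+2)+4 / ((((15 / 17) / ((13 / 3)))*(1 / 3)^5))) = 1220103 / 187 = 6524.61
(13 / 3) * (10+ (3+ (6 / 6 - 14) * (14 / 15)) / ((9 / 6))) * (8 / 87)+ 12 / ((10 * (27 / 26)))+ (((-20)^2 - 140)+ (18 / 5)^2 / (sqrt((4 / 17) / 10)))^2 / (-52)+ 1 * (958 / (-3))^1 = -6694838876 / 3817125 - 324 * sqrt(170) / 5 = -2598.78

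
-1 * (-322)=322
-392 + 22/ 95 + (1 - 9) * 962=-768338/ 95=-8087.77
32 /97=0.33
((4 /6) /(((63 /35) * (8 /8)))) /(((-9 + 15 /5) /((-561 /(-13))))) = -935 /351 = -2.66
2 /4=1 /2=0.50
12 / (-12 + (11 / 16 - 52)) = -192 / 1013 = -0.19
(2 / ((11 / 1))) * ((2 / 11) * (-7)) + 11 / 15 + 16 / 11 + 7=8.96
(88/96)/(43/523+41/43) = 247379/279504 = 0.89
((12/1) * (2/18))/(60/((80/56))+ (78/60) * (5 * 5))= 0.02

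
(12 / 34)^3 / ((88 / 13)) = 351 / 54043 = 0.01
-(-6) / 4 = 1.50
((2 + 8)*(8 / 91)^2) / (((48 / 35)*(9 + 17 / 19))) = 0.01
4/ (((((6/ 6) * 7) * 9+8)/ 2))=8/ 71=0.11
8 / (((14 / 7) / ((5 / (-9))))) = -20 / 9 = -2.22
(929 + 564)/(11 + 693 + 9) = 1493/713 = 2.09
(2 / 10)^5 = 1 / 3125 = 0.00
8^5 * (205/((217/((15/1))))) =100761600/217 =464339.17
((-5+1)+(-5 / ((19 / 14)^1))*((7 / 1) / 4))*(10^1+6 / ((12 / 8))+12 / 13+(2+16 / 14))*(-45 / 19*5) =73425150 / 32851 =2235.10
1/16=0.06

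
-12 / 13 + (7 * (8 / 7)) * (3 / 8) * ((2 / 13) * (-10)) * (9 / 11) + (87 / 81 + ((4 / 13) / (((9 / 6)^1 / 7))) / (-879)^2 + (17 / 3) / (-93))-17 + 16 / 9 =-194290261291 / 10275352659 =-18.91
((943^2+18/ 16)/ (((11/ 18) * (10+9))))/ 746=64026009/ 623656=102.66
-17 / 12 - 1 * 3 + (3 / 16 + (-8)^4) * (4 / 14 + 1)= 1768069 / 336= 5262.11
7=7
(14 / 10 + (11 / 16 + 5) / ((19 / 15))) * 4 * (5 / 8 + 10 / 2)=80577 / 608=132.53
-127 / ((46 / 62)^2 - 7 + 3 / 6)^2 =-469148668 / 130759225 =-3.59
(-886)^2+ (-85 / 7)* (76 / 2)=5491742 / 7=784534.57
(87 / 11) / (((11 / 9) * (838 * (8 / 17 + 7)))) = 13311 / 12877546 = 0.00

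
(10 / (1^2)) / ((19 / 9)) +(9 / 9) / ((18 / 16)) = 962 / 171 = 5.63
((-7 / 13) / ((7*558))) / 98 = -1 / 710892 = -0.00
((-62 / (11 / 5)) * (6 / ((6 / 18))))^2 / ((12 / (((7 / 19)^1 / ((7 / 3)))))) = 7784100 / 2299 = 3385.86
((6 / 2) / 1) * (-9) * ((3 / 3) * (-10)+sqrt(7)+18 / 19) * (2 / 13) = 9288 / 247 -54 * sqrt(7) / 13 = 26.61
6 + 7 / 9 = 61 / 9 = 6.78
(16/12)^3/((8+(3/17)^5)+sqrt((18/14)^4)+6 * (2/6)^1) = 2226335776/10945128429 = 0.20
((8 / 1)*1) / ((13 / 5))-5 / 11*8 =-80 / 143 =-0.56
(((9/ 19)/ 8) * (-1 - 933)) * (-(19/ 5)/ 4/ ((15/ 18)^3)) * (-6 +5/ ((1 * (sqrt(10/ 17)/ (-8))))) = -226962 * sqrt(170)/ 625 - 340443/ 625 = -5279.46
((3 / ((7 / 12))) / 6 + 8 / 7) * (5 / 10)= 1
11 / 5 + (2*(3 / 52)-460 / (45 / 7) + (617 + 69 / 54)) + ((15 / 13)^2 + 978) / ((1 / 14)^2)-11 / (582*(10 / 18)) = 284005700981 / 1475370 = 192497.95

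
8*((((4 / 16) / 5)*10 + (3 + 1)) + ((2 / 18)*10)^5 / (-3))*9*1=5577292 / 19683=283.36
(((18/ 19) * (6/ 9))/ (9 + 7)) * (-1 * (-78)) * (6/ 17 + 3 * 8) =24219/ 323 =74.98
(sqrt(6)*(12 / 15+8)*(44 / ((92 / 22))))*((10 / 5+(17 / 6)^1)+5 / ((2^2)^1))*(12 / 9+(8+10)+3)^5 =262364411542882*sqrt(6) / 83835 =7665759348.07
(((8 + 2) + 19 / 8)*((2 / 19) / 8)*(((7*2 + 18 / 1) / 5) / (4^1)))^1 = 0.26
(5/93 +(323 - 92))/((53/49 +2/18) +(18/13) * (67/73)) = 93.79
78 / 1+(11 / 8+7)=86.38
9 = 9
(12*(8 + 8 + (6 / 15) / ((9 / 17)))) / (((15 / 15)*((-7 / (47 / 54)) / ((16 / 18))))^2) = 106597504 / 43401015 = 2.46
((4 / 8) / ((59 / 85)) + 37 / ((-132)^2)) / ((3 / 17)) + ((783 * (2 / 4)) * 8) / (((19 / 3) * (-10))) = -13289392159 / 292984560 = -45.36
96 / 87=32 / 29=1.10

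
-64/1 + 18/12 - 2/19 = -2379/38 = -62.61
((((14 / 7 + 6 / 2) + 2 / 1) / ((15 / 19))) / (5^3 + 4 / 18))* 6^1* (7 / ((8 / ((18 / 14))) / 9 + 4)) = 729 / 1150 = 0.63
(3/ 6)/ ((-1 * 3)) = -1/ 6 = -0.17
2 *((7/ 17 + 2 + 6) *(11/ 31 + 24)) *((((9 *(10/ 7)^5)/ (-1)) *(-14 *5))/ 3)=647790000000/ 1265327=511954.62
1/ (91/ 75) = 75/ 91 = 0.82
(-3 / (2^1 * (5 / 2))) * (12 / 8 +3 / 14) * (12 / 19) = -432 / 665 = -0.65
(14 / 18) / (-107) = -7 / 963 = -0.01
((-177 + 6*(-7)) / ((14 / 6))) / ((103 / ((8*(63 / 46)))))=-23652 / 2369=-9.98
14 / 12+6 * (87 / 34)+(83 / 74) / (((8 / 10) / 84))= 253405 / 1887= 134.29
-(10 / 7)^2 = -100 / 49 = -2.04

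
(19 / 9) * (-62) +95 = -323 / 9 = -35.89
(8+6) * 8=112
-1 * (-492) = 492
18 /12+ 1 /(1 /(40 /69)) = 287 /138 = 2.08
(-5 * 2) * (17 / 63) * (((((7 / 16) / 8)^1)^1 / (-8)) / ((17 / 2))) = 5 / 2304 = 0.00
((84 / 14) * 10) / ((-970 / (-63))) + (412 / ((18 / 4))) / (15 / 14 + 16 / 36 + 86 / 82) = 50886794 / 1285153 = 39.60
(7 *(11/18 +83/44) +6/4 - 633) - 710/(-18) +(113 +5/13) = -2374199/5148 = -461.19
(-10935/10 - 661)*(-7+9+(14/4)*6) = -80707/2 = -40353.50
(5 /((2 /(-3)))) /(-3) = 5 /2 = 2.50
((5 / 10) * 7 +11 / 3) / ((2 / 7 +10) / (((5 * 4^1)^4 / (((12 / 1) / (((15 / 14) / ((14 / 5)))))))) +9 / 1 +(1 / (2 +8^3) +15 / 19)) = 3280765625 / 4483251012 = 0.73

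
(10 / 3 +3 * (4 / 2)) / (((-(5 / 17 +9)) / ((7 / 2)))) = -833 / 237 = -3.51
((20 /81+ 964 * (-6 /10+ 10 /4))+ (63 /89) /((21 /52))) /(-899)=-2279038 /1117395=-2.04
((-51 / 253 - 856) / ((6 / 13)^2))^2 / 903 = 1340190399349321 / 74908964592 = 17890.92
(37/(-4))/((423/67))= -2479/1692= -1.47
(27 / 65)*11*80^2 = 380160 / 13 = 29243.08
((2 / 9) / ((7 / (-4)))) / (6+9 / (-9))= -8 / 315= -0.03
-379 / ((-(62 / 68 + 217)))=12886 / 7409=1.74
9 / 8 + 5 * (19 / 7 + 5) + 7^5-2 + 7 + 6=944031 / 56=16857.70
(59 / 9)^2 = 3481 / 81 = 42.98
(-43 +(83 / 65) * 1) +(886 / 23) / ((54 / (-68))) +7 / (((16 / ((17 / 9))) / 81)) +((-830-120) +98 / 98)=-627946637 / 645840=-972.29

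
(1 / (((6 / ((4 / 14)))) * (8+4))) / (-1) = -1 / 252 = -0.00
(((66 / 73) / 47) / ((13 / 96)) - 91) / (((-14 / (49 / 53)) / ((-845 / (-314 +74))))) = 21.13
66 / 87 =0.76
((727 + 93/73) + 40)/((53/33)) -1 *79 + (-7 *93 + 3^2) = -242.64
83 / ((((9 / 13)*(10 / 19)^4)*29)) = 140616359 / 2610000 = 53.88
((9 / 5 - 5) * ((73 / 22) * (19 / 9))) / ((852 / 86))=-238564 / 105435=-2.26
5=5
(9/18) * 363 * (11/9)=1331/6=221.83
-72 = -72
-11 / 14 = -0.79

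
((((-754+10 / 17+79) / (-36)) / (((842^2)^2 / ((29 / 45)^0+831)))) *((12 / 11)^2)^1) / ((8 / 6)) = 1788540 / 64619363370617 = 0.00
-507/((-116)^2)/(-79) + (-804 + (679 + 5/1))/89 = -127517757/94609136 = -1.35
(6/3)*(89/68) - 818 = -27723/34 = -815.38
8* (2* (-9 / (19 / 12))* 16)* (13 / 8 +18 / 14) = -563328 / 133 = -4235.55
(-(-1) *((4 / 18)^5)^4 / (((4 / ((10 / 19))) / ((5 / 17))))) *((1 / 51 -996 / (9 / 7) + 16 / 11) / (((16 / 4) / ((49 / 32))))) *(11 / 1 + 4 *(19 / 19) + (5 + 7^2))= -16686033817600 / 244778383797499185503067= -0.00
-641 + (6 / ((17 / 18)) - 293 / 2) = -26559 / 34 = -781.15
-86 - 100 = -186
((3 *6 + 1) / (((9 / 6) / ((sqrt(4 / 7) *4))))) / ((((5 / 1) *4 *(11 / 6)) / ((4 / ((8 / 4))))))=304 *sqrt(7) / 385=2.09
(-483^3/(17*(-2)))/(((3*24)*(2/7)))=87638901/544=161100.92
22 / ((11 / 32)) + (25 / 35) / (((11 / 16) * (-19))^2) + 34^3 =12037436536 / 305767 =39368.00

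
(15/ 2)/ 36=0.21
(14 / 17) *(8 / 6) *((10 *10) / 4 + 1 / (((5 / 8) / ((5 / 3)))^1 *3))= 13048 / 459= 28.43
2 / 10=1 / 5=0.20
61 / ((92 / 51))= 3111 / 92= 33.82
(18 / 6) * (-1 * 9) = -27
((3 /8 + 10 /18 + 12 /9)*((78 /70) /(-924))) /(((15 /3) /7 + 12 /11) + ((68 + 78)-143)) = -2119 /3729600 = -0.00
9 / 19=0.47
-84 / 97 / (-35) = 12 / 485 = 0.02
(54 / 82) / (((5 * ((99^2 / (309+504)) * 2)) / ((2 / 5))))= 271 / 124025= 0.00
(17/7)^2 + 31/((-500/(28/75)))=2698742/459375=5.87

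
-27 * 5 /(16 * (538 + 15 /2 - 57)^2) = -0.00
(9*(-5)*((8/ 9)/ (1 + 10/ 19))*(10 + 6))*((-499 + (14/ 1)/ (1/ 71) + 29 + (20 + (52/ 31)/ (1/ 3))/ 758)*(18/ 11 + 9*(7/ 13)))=-1424419.57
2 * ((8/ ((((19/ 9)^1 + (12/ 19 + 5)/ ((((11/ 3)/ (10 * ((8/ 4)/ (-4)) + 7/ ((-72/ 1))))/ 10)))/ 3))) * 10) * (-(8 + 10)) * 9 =585066240/ 573151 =1020.79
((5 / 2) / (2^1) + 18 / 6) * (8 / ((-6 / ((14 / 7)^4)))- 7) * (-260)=93925 / 3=31308.33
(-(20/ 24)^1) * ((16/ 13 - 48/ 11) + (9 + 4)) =-7055/ 858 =-8.22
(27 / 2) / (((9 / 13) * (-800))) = -39 / 1600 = -0.02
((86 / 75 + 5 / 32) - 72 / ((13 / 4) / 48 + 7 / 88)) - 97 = -436381903 / 746400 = -584.65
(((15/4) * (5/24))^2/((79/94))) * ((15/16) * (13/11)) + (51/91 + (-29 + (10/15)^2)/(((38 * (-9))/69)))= 2368274208623/332329181184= 7.13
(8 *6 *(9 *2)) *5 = 4320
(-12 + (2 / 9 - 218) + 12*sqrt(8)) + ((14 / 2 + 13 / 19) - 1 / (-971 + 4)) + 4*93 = 183.85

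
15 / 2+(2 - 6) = 7 / 2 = 3.50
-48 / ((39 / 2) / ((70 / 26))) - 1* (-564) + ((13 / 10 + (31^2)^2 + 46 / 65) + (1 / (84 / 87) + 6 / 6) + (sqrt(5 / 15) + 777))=sqrt(3) / 3 + 21882173787 / 23660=924859.99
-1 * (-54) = 54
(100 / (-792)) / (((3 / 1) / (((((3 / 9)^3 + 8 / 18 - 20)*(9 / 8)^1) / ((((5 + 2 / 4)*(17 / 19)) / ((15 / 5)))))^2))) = -8673025 / 1149984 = -7.54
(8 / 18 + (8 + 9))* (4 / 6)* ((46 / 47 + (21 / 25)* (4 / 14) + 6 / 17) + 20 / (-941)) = 9150667756 / 507504825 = 18.03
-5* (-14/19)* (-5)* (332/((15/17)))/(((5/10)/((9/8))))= -15595.26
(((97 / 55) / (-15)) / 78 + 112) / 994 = 7207103 / 63963900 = 0.11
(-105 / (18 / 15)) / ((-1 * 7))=25 / 2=12.50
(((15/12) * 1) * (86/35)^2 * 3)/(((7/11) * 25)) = 61017/42875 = 1.42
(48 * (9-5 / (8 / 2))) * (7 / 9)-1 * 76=640 / 3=213.33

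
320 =320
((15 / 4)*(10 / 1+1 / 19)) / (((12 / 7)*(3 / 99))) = 220605 / 304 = 725.67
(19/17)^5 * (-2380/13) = -346653860/1085773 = -319.27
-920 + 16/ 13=-11944/ 13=-918.77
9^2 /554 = 81 /554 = 0.15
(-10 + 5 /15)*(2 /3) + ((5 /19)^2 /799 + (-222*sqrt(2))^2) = 255860968931 /2595951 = 98561.56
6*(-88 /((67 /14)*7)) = -1056 /67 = -15.76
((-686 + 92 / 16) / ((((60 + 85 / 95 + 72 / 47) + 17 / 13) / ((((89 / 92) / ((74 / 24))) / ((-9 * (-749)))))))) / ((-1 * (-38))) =-49321753 / 3772851367264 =-0.00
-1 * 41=-41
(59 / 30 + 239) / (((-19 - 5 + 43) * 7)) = 7229 / 3990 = 1.81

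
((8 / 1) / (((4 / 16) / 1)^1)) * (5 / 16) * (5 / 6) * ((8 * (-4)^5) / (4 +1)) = -40960 / 3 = -13653.33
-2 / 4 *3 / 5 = -3 / 10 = -0.30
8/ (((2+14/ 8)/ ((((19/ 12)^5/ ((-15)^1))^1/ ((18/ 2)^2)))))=-2476099/ 141717600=-0.02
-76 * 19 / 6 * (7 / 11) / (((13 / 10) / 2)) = -101080 / 429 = -235.62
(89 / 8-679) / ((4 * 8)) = -20.87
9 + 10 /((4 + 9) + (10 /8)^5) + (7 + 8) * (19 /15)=28.62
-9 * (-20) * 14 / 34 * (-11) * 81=-1122660 / 17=-66038.82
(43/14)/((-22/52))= -559/77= -7.26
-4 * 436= -1744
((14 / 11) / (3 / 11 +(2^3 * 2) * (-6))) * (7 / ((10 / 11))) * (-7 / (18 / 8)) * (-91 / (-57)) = 105644 / 207765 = 0.51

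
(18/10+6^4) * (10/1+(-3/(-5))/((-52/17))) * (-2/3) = -5513487/650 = -8482.29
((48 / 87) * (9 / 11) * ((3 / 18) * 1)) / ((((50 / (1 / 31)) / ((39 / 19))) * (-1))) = -468 / 4697275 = -0.00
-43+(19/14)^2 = -8067/196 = -41.16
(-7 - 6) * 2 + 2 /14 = -25.86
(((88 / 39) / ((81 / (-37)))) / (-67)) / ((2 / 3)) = 1628 / 70551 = 0.02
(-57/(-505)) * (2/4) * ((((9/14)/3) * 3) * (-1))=-513/14140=-0.04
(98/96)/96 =0.01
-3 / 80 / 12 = -1 / 320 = -0.00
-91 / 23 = -3.96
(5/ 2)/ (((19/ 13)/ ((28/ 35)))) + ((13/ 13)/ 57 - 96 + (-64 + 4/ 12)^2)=3958.83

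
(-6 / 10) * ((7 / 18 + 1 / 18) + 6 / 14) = -11 / 21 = -0.52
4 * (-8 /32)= -1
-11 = -11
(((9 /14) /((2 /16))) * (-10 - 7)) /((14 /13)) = -3978 /49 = -81.18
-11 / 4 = -2.75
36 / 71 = 0.51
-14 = -14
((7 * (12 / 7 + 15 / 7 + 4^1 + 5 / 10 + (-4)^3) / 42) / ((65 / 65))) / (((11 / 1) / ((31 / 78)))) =-0.34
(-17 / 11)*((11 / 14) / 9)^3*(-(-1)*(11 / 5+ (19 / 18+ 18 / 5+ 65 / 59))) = -86914421 / 10621996560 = -0.01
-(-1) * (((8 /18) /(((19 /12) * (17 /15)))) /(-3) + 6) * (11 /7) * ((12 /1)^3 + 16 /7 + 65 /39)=2294064454 /142443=16105.14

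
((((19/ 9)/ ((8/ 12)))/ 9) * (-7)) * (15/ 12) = -665/ 216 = -3.08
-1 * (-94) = 94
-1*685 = -685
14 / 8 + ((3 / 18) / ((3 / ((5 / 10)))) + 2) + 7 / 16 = 607 / 144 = 4.22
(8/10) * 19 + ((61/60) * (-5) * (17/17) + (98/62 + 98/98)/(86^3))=1496083819/147883020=10.12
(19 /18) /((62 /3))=19 /372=0.05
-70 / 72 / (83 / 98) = -1715 / 1494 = -1.15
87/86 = 1.01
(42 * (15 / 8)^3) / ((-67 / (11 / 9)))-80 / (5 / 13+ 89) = -59248165 / 9965312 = -5.95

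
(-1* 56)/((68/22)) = -308/17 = -18.12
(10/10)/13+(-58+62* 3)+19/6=10237/78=131.24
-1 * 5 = -5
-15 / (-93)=5 / 31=0.16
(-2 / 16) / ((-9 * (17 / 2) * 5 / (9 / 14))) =1 / 4760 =0.00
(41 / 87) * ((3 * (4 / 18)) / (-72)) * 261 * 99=-451 / 4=-112.75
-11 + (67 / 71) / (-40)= -31307 / 2840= -11.02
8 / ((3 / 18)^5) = 62208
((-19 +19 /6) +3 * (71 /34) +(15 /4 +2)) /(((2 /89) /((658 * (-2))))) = 22809899 /102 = 223626.46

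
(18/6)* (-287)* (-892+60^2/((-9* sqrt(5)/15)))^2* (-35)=64513008000* sqrt(5)+240949334640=385204805960.99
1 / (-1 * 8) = -1 / 8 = -0.12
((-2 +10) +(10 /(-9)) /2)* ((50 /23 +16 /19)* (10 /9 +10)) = 8830600 /35397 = 249.47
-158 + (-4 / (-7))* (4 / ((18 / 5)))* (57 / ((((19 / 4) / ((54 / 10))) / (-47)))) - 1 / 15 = -219637 / 105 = -2091.78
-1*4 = -4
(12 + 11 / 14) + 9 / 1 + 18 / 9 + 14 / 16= 1381 / 56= 24.66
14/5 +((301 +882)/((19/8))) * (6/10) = 28658/95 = 301.66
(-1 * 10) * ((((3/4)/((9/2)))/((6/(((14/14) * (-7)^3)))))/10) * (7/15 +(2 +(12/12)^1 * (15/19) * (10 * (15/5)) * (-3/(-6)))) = 699377/5130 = 136.33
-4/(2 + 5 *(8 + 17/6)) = -0.07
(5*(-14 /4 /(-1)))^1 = 35 /2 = 17.50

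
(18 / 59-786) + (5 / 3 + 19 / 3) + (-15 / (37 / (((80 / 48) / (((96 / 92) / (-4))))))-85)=-11265653 / 13098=-860.10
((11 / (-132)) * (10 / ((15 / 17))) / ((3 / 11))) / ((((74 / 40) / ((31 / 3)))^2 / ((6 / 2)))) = -35941400 / 110889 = -324.12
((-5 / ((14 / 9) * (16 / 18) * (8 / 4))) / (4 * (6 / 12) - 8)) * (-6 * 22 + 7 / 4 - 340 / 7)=-675945 / 12544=-53.89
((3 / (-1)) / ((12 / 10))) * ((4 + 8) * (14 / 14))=-30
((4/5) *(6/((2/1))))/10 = 6/25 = 0.24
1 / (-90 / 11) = -11 / 90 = -0.12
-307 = -307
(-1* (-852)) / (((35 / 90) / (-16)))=-245376 / 7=-35053.71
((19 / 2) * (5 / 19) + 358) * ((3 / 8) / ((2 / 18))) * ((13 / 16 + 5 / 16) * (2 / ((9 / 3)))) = 58401 / 64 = 912.52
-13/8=-1.62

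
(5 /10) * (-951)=-951 /2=-475.50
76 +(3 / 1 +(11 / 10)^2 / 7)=55421 / 700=79.17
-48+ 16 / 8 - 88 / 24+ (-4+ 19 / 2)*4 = -27.67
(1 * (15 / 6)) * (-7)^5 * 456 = -19159980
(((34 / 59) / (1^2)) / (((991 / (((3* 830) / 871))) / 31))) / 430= 262446 / 2189839457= 0.00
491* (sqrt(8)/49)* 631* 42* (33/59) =122689116* sqrt(2)/413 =420117.70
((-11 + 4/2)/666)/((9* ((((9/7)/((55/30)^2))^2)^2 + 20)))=-514675673281/6862819261846536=-0.00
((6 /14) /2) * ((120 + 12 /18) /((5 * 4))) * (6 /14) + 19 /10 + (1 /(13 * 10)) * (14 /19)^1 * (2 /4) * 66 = 639311 /242060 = 2.64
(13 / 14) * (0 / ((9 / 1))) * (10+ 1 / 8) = 0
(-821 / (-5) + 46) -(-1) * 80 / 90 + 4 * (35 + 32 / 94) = 352.45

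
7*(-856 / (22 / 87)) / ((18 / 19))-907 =-855329 / 33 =-25919.06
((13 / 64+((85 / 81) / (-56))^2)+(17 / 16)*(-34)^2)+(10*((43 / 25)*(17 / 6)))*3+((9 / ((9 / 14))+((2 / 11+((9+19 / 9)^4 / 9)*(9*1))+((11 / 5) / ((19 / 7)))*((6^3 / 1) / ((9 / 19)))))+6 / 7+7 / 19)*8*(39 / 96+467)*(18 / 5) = 11307233218781738299 / 53752960800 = 210355542.29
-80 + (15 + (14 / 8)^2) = -991 / 16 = -61.94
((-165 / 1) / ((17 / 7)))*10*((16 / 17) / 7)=-26400 / 289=-91.35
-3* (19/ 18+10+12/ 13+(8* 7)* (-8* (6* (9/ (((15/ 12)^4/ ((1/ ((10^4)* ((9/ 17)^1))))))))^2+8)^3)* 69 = -548429186683255361912082182076631218142229/ 92370555648813024163246154785156250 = -5937272.79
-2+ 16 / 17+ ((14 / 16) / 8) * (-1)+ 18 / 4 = 3625 / 1088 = 3.33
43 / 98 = 0.44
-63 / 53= -1.19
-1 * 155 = -155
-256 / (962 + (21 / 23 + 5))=-2944 / 11131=-0.26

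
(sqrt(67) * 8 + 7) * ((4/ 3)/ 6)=14/ 9 + 16 * sqrt(67)/ 9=16.11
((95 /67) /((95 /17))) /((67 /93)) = 1581 /4489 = 0.35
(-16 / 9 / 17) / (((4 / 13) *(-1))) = 52 / 153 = 0.34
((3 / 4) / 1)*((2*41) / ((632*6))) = 41 / 2528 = 0.02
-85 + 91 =6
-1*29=-29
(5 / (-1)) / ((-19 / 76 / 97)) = 1940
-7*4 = -28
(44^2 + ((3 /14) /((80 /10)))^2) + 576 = 2512.00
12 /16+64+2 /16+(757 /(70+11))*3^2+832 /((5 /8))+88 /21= 3740629 /2520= 1484.38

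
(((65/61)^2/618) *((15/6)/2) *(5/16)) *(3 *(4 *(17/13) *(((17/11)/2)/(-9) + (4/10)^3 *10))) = 15155075/2428354368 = 0.01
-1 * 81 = -81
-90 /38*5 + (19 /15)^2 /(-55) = -11.87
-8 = -8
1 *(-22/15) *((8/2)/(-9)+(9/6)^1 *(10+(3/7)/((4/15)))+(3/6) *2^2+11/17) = -1848517/64260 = -28.77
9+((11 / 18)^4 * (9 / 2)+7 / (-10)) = 1041317 / 116640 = 8.93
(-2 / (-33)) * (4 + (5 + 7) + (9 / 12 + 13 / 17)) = 397 / 374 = 1.06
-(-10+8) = 2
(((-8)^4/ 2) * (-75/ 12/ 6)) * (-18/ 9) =12800/ 3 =4266.67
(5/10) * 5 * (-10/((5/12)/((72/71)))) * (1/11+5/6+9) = -603.84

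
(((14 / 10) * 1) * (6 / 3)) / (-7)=-2 / 5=-0.40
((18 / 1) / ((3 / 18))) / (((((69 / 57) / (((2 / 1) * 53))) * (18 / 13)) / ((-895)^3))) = -112621984273500 / 23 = -4896608011891.30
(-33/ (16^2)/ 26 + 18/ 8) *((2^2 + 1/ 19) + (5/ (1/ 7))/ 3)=35.29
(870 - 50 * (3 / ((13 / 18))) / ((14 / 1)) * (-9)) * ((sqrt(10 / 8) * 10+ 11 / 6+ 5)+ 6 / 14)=4642100 / 637+ 456600 * sqrt(5) / 91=18507.10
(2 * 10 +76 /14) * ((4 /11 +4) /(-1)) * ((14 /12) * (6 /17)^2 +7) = -2520480 /3179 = -792.85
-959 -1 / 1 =-960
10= 10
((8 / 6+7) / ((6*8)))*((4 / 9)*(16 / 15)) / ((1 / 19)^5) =49521980 / 243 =203794.16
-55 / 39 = -1.41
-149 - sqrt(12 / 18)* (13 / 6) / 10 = -149 - 13* sqrt(6) / 180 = -149.18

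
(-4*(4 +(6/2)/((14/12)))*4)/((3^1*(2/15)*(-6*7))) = 920/147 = 6.26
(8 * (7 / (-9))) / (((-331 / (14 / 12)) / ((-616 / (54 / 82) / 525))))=-707168 / 18097425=-0.04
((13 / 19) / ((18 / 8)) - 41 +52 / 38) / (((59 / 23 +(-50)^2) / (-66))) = 3402850 / 3280863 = 1.04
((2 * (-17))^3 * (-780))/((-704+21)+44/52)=-33211880/739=-44941.65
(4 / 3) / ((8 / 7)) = 7 / 6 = 1.17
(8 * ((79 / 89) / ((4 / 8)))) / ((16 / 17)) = 1343 / 89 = 15.09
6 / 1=6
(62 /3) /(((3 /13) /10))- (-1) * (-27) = 7817 /9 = 868.56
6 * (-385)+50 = -2260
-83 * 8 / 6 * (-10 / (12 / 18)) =1660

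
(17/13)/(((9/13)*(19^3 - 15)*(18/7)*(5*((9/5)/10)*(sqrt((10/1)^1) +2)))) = -595/14967828 +595*sqrt(10)/29935656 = 0.00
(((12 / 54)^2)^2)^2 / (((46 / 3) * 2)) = 0.00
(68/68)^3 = 1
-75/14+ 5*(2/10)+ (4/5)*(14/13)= -3181/910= -3.50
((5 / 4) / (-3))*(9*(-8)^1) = 30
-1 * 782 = -782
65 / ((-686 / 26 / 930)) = -785850 / 343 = -2291.11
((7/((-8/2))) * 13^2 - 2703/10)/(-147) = 11321/2940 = 3.85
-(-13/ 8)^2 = -2.64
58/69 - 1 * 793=-54659/69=-792.16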